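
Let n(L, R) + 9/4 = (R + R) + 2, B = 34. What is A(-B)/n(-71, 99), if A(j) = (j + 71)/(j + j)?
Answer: -37/13447 ≈ -0.0027515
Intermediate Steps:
n(L, R) = -¼ + 2*R (n(L, R) = -9/4 + ((R + R) + 2) = -9/4 + (2*R + 2) = -9/4 + (2 + 2*R) = -¼ + 2*R)
A(j) = (71 + j)/(2*j) (A(j) = (71 + j)/((2*j)) = (71 + j)*(1/(2*j)) = (71 + j)/(2*j))
A(-B)/n(-71, 99) = ((71 - 1*34)/(2*((-1*34))))/(-¼ + 2*99) = ((½)*(71 - 34)/(-34))/(-¼ + 198) = ((½)*(-1/34)*37)/(791/4) = -37/68*4/791 = -37/13447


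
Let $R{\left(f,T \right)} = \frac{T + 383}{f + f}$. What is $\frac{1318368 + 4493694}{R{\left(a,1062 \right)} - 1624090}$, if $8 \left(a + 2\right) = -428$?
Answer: $- \frac{645138882}{180275435} \approx -3.5786$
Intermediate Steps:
$a = - \frac{111}{2}$ ($a = -2 + \frac{1}{8} \left(-428\right) = -2 - \frac{107}{2} = - \frac{111}{2} \approx -55.5$)
$R{\left(f,T \right)} = \frac{383 + T}{2 f}$
$\frac{1318368 + 4493694}{R{\left(a,1062 \right)} - 1624090} = \frac{1318368 + 4493694}{\frac{383 + 1062}{2 \left(- \frac{111}{2}\right)} - 1624090} = \frac{5812062}{\frac{1}{2} \left(- \frac{2}{111}\right) 1445 - 1624090} = \frac{5812062}{- \frac{1445}{111} - 1624090} = \frac{5812062}{- \frac{180275435}{111}} = 5812062 \left(- \frac{111}{180275435}\right) = - \frac{645138882}{180275435}$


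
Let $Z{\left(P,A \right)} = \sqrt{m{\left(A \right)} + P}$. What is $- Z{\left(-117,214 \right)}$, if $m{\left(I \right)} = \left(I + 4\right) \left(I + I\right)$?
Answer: $- \sqrt{93187} \approx -305.27$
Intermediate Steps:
$m{\left(I \right)} = 2 I \left(4 + I\right)$ ($m{\left(I \right)} = \left(4 + I\right) 2 I = 2 I \left(4 + I\right)$)
$Z{\left(P,A \right)} = \sqrt{P + 2 A \left(4 + A\right)}$ ($Z{\left(P,A \right)} = \sqrt{2 A \left(4 + A\right) + P} = \sqrt{P + 2 A \left(4 + A\right)}$)
$- Z{\left(-117,214 \right)} = - \sqrt{-117 + 2 \cdot 214 \left(4 + 214\right)} = - \sqrt{-117 + 2 \cdot 214 \cdot 218} = - \sqrt{-117 + 93304} = - \sqrt{93187}$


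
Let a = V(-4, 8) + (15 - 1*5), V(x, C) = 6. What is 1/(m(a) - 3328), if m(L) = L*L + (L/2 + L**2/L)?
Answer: -1/3048 ≈ -0.00032808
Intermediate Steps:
a = 16 (a = 6 + (15 - 1*5) = 6 + (15 - 5) = 6 + 10 = 16)
m(L) = L**2 + 3*L/2 (m(L) = L**2 + (L*(1/2) + L) = L**2 + (L/2 + L) = L**2 + 3*L/2)
1/(m(a) - 3328) = 1/((1/2)*16*(3 + 2*16) - 3328) = 1/((1/2)*16*(3 + 32) - 3328) = 1/((1/2)*16*35 - 3328) = 1/(280 - 3328) = 1/(-3048) = -1/3048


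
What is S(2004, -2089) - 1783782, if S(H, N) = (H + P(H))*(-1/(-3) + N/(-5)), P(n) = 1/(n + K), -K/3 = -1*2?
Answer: -14258577074/15075 ≈ -9.4584e+5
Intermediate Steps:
K = 6 (K = -(-3)*2 = -3*(-2) = 6)
P(n) = 1/(6 + n) (P(n) = 1/(n + 6) = 1/(6 + n))
S(H, N) = (1/3 - N/5)*(H + 1/(6 + H)) (S(H, N) = (H + 1/(6 + H))*(-1/(-3) + N/(-5)) = (H + 1/(6 + H))*(-1*(-1/3) + N*(-1/5)) = (H + 1/(6 + H))*(1/3 - N/5) = (1/3 - N/5)*(H + 1/(6 + H)))
S(2004, -2089) - 1783782 = (30 + 5*2004 - 3*(-2089)*(6 + 2004) + 2004*(6 + 2004)**2*(5 - 3*(-2089)))/(15*(6 + 2004)**2) - 1783782 = (1/15)*(30 + 10020 - 3*(-2089)*2010 + 2004*2010**2*(5 + 6267))/2010**2 - 1783782 = (1/15)*(1/4040100)*(30 + 10020 + 12596670 + 2004*4040100*6272) - 1783782 = (1/15)*(1/4040100)*(30 + 10020 + 12596670 + 50780372428800) - 1783782 = (1/15)*(1/4040100)*50780385035520 - 1783782 = 12631936576/15075 - 1783782 = -14258577074/15075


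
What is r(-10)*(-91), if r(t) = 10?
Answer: -910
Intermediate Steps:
r(-10)*(-91) = 10*(-91) = -910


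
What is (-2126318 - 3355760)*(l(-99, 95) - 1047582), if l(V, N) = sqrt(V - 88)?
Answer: 5742926235396 - 5482078*I*sqrt(187) ≈ 5.7429e+12 - 7.4966e+7*I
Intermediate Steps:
l(V, N) = sqrt(-88 + V)
(-2126318 - 3355760)*(l(-99, 95) - 1047582) = (-2126318 - 3355760)*(sqrt(-88 - 99) - 1047582) = -5482078*(sqrt(-187) - 1047582) = -5482078*(I*sqrt(187) - 1047582) = -5482078*(-1047582 + I*sqrt(187)) = 5742926235396 - 5482078*I*sqrt(187)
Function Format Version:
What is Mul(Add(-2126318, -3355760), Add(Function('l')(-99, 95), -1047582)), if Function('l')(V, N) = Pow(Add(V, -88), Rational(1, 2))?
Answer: Add(5742926235396, Mul(-5482078, I, Pow(187, Rational(1, 2)))) ≈ Add(5.7429e+12, Mul(-7.4966e+7, I))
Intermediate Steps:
Function('l')(V, N) = Pow(Add(-88, V), Rational(1, 2))
Mul(Add(-2126318, -3355760), Add(Function('l')(-99, 95), -1047582)) = Mul(Add(-2126318, -3355760), Add(Pow(Add(-88, -99), Rational(1, 2)), -1047582)) = Mul(-5482078, Add(Pow(-187, Rational(1, 2)), -1047582)) = Mul(-5482078, Add(Mul(I, Pow(187, Rational(1, 2))), -1047582)) = Mul(-5482078, Add(-1047582, Mul(I, Pow(187, Rational(1, 2))))) = Add(5742926235396, Mul(-5482078, I, Pow(187, Rational(1, 2))))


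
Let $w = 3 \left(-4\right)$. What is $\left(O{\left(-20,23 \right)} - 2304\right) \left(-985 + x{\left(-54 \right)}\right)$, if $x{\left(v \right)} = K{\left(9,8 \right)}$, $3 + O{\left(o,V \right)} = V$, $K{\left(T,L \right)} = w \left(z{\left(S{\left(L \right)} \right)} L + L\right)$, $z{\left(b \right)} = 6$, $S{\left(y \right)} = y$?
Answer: $3784588$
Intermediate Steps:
$w = -12$
$K{\left(T,L \right)} = - 84 L$ ($K{\left(T,L \right)} = - 12 \left(6 L + L\right) = - 12 \cdot 7 L = - 84 L$)
$O{\left(o,V \right)} = -3 + V$
$x{\left(v \right)} = -672$ ($x{\left(v \right)} = \left(-84\right) 8 = -672$)
$\left(O{\left(-20,23 \right)} - 2304\right) \left(-985 + x{\left(-54 \right)}\right) = \left(\left(-3 + 23\right) - 2304\right) \left(-985 - 672\right) = \left(20 - 2304\right) \left(-1657\right) = \left(-2284\right) \left(-1657\right) = 3784588$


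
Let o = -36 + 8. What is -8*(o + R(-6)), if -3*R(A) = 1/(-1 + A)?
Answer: 4696/21 ≈ 223.62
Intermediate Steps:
R(A) = -1/(3*(-1 + A))
o = -28
-8*(o + R(-6)) = -8*(-28 - 1/(-3 + 3*(-6))) = -8*(-28 - 1/(-3 - 18)) = -8*(-28 - 1/(-21)) = -8*(-28 - 1*(-1/21)) = -8*(-28 + 1/21) = -8*(-587/21) = 4696/21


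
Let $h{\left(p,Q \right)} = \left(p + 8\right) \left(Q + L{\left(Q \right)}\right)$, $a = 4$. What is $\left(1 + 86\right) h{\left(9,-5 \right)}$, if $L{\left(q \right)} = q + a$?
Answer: $-8874$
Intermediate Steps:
$L{\left(q \right)} = 4 + q$ ($L{\left(q \right)} = q + 4 = 4 + q$)
$h{\left(p,Q \right)} = \left(4 + 2 Q\right) \left(8 + p\right)$ ($h{\left(p,Q \right)} = \left(p + 8\right) \left(Q + \left(4 + Q\right)\right) = \left(8 + p\right) \left(4 + 2 Q\right) = \left(4 + 2 Q\right) \left(8 + p\right)$)
$\left(1 + 86\right) h{\left(9,-5 \right)} = \left(1 + 86\right) \left(32 + 16 \left(-5\right) - 45 + 9 \left(4 - 5\right)\right) = 87 \left(32 - 80 - 45 + 9 \left(-1\right)\right) = 87 \left(32 - 80 - 45 - 9\right) = 87 \left(-102\right) = -8874$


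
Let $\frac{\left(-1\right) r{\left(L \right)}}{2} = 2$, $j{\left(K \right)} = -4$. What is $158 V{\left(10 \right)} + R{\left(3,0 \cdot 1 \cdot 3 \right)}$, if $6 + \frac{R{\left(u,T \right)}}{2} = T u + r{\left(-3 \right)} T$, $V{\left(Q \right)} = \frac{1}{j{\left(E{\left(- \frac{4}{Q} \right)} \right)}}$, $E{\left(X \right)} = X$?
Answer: $- \frac{103}{2} \approx -51.5$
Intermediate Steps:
$r{\left(L \right)} = -4$ ($r{\left(L \right)} = \left(-2\right) 2 = -4$)
$V{\left(Q \right)} = - \frac{1}{4}$ ($V{\left(Q \right)} = \frac{1}{-4} = - \frac{1}{4}$)
$R{\left(u,T \right)} = -12 - 8 T + 2 T u$ ($R{\left(u,T \right)} = -12 + 2 \left(T u - 4 T\right) = -12 + 2 \left(- 4 T + T u\right) = -12 + \left(- 8 T + 2 T u\right) = -12 - 8 T + 2 T u$)
$158 V{\left(10 \right)} + R{\left(3,0 \cdot 1 \cdot 3 \right)} = 158 \left(- \frac{1}{4}\right) - \left(12 - 2 \cdot 0 \cdot 1 \cdot 3 \cdot 3 + 8 \cdot 0 \cdot 1 \cdot 3\right) = - \frac{79}{2} - \left(12 - 2 \cdot 0 \cdot 3 \cdot 3 + 8 \cdot 0 \cdot 3\right) = - \frac{79}{2} - \left(12 + 0 \cdot 3\right) = - \frac{79}{2} + \left(-12 + 0 + 0\right) = - \frac{79}{2} - 12 = - \frac{103}{2}$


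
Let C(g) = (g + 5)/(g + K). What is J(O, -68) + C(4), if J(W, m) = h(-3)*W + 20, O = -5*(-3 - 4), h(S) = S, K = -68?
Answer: -5449/64 ≈ -85.141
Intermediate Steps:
O = 35 (O = -5*(-7) = 35)
J(W, m) = 20 - 3*W (J(W, m) = -3*W + 20 = 20 - 3*W)
C(g) = (5 + g)/(-68 + g) (C(g) = (g + 5)/(g - 68) = (5 + g)/(-68 + g))
J(O, -68) + C(4) = (20 - 3*35) + (5 + 4)/(-68 + 4) = (20 - 105) + 9/(-64) = -85 - 1/64*9 = -85 - 9/64 = -5449/64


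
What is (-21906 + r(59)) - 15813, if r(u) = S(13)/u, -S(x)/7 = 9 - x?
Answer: -2225393/59 ≈ -37719.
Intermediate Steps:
S(x) = -63 + 7*x (S(x) = -7*(9 - x) = -63 + 7*x)
r(u) = 28/u (r(u) = (-63 + 7*13)/u = (-63 + 91)/u = 28/u)
(-21906 + r(59)) - 15813 = (-21906 + 28/59) - 15813 = -1292426/59 - 15813 = -2225393/59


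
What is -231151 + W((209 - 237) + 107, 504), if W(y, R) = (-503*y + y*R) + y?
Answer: -230993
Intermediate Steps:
W(y, R) = -502*y + R*y (W(y, R) = (-503*y + R*y) + y = -502*y + R*y)
-231151 + W((209 - 237) + 107, 504) = -231151 + ((209 - 237) + 107)*(-502 + 504) = -231151 + (-28 + 107)*2 = -231151 + 79*2 = -231151 + 158 = -230993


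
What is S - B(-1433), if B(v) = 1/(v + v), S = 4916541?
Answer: 14090806507/2866 ≈ 4.9165e+6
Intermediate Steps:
B(v) = 1/(2*v)
S - B(-1433) = 4916541 - 1/(2*(-1433)) = 4916541 - (-1)/(2*1433) = 4916541 - 1*(-1/2866) = 4916541 + 1/2866 = 14090806507/2866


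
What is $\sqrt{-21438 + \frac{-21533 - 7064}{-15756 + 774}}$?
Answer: $\frac{i \sqrt{4811551985658}}{14982} \approx 146.41 i$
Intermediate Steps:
$\sqrt{-21438 + \frac{-21533 - 7064}{-15756 + 774}} = \sqrt{-21438 - \frac{28597}{-14982}} = \sqrt{-21438 - - \frac{28597}{14982}} = \sqrt{-21438 + \frac{28597}{14982}} = \sqrt{- \frac{321155519}{14982}} = \frac{i \sqrt{4811551985658}}{14982}$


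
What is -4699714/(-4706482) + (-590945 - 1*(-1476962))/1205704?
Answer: 4918243515425/2837312086664 ≈ 1.7334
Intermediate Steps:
-4699714/(-4706482) + (-590945 - 1*(-1476962))/1205704 = -4699714*(-1/4706482) + (-590945 + 1476962)*(1/1205704) = 2349857/2353241 + 886017*(1/1205704) = 2349857/2353241 + 886017/1205704 = 4918243515425/2837312086664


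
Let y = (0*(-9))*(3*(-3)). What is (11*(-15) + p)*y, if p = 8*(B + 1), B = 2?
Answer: 0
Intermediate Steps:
p = 24 (p = 8*(2 + 1) = 8*3 = 24)
y = 0 (y = 0*(-9) = 0)
(11*(-15) + p)*y = (11*(-15) + 24)*0 = (-165 + 24)*0 = -141*0 = 0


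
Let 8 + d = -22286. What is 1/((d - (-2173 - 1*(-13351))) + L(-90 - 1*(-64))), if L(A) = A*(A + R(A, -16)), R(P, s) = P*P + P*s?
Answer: -1/61188 ≈ -1.6343e-5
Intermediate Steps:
d = -22294 (d = -8 - 22286 = -22294)
R(P, s) = P² + P*s
L(A) = A*(A + A*(-16 + A)) (L(A) = A*(A + A*(A - 16)) = A*(A + A*(-16 + A)))
1/((d - (-2173 - 1*(-13351))) + L(-90 - 1*(-64))) = 1/((-22294 - (-2173 - 1*(-13351))) + (-90 - 1*(-64))²*(-15 + (-90 - 1*(-64)))) = 1/((-22294 - (-2173 + 13351)) + (-90 + 64)²*(-15 + (-90 + 64))) = 1/((-22294 - 1*11178) + (-26)²*(-15 - 26)) = 1/((-22294 - 11178) + 676*(-41)) = 1/(-33472 - 27716) = 1/(-61188) = -1/61188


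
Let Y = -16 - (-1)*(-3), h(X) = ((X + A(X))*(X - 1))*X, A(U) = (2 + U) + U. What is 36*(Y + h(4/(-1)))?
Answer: -7884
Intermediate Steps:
A(U) = 2 + 2*U
h(X) = X*(-1 + X)*(2 + 3*X) (h(X) = ((X + (2 + 2*X))*(X - 1))*X = ((2 + 3*X)*(-1 + X))*X = ((-1 + X)*(2 + 3*X))*X = X*(-1 + X)*(2 + 3*X))
Y = -19 (Y = -16 - 1*3 = -16 - 3 = -19)
36*(Y + h(4/(-1))) = 36*(-19 + (4/(-1))*(-2 - 4/(-1) + 3*(4/(-1))²)) = 36*(-19 + (4*(-1))*(-2 - 4*(-1) + 3*(4*(-1))²)) = 36*(-19 - 4*(-2 - 1*(-4) + 3*(-4)²)) = 36*(-19 - 4*(-2 + 4 + 3*16)) = 36*(-19 - 4*(-2 + 4 + 48)) = 36*(-19 - 4*50) = 36*(-19 - 200) = 36*(-219) = -7884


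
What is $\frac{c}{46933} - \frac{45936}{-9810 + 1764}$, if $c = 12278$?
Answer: $\frac{125261282}{20979051} \approx 5.9708$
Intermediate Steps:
$\frac{c}{46933} - \frac{45936}{-9810 + 1764} = \frac{12278}{46933} - \frac{45936}{-9810 + 1764} = 12278 \cdot \frac{1}{46933} - \frac{45936}{-8046} = \frac{12278}{46933} - - \frac{2552}{447} = \frac{12278}{46933} + \frac{2552}{447} = \frac{125261282}{20979051}$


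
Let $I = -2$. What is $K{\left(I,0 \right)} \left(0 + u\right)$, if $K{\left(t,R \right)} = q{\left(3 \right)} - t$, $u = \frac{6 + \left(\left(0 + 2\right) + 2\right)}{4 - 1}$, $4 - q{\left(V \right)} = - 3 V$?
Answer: $50$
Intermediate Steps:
$q{\left(V \right)} = 4 + 3 V$ ($q{\left(V \right)} = 4 - - 3 V = 4 + 3 V$)
$u = \frac{10}{3}$ ($u = \frac{6 + \left(2 + 2\right)}{3} = \left(6 + 4\right) \frac{1}{3} = 10 \cdot \frac{1}{3} = \frac{10}{3} \approx 3.3333$)
$K{\left(t,R \right)} = 13 - t$ ($K{\left(t,R \right)} = \left(4 + 3 \cdot 3\right) - t = \left(4 + 9\right) - t = 13 - t$)
$K{\left(I,0 \right)} \left(0 + u\right) = \left(13 - -2\right) \left(0 + \frac{10}{3}\right) = \left(13 + 2\right) \frac{10}{3} = 15 \cdot \frac{10}{3} = 50$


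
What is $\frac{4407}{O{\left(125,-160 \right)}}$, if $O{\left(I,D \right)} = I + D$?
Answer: $- \frac{4407}{35} \approx -125.91$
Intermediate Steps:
$O{\left(I,D \right)} = D + I$
$\frac{4407}{O{\left(125,-160 \right)}} = \frac{4407}{-160 + 125} = \frac{4407}{-35} = 4407 \left(- \frac{1}{35}\right) = - \frac{4407}{35}$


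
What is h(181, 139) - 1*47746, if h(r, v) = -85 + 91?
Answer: -47740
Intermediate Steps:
h(r, v) = 6
h(181, 139) - 1*47746 = 6 - 1*47746 = 6 - 47746 = -47740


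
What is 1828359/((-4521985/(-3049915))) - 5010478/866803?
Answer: 74362541300582425/60302617907 ≈ 1.2332e+6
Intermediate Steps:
1828359/((-4521985/(-3049915))) - 5010478/866803 = 1828359/((-4521985*(-1/3049915))) - 5010478*1/866803 = 1828359/(904397/609983) - 5010478/866803 = 1828359*(609983/904397) - 5010478/866803 = 85789839069/69569 - 5010478/866803 = 74362541300582425/60302617907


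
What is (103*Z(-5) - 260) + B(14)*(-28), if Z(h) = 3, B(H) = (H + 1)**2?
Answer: -6251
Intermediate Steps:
B(H) = (1 + H)**2
(103*Z(-5) - 260) + B(14)*(-28) = (103*3 - 260) + (1 + 14)**2*(-28) = (309 - 260) + 15**2*(-28) = 49 + 225*(-28) = 49 - 6300 = -6251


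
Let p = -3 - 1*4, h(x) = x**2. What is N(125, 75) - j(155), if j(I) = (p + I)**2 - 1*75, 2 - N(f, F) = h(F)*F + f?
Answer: -443827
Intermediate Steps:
p = -7 (p = -3 - 4 = -7)
N(f, F) = 2 - f - F**3 (N(f, F) = 2 - (F**2*F + f) = 2 - (F**3 + f) = 2 - (f + F**3) = 2 + (-f - F**3) = 2 - f - F**3)
j(I) = -75 + (-7 + I)**2 (j(I) = (-7 + I)**2 - 1*75 = (-7 + I)**2 - 75 = -75 + (-7 + I)**2)
N(125, 75) - j(155) = (2 - 1*125 - 1*75**3) - (-75 + (-7 + 155)**2) = (2 - 125 - 1*421875) - (-75 + 148**2) = (2 - 125 - 421875) - (-75 + 21904) = -421998 - 1*21829 = -421998 - 21829 = -443827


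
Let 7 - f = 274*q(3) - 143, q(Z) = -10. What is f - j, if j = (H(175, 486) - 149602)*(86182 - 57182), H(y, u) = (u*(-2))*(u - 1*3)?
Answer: 17953264890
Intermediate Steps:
H(y, u) = -2*u*(-3 + u) (H(y, u) = (-2*u)*(u - 3) = (-2*u)*(-3 + u) = -2*u*(-3 + u))
j = -17953262000 (j = (2*486*(3 - 1*486) - 149602)*(86182 - 57182) = (2*486*(3 - 486) - 149602)*29000 = (2*486*(-483) - 149602)*29000 = (-469476 - 149602)*29000 = -619078*29000 = -17953262000)
f = 2890 (f = 7 - (274*(-10) - 143) = 7 - (-2740 - 143) = 7 - 1*(-2883) = 7 + 2883 = 2890)
f - j = 2890 - 1*(-17953262000) = 2890 + 17953262000 = 17953264890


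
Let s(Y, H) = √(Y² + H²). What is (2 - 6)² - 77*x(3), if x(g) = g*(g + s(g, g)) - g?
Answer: -446 - 693*√2 ≈ -1426.1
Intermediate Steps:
s(Y, H) = √(H² + Y²)
x(g) = -g + g*(g + √2*√(g²)) (x(g) = g*(g + √(g² + g²)) - g = g*(g + √(2*g²)) - g = g*(g + √2*√(g²)) - g = -g + g*(g + √2*√(g²)))
(2 - 6)² - 77*x(3) = (2 - 6)² - 231*(-1 + 3 + √2*√(3²)) = (-4)² - 231*(-1 + 3 + √2*√9) = 16 - 231*(-1 + 3 + √2*3) = 16 - 231*(-1 + 3 + 3*√2) = 16 - 231*(2 + 3*√2) = 16 - 77*(6 + 9*√2) = 16 + (-462 - 693*√2) = -446 - 693*√2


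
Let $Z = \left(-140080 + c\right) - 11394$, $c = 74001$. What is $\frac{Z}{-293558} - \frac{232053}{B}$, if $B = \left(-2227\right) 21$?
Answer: $\frac{23914731455}{4576275662} \approx 5.2258$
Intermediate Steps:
$B = -46767$
$Z = -77473$ ($Z = \left(-140080 + 74001\right) - 11394 = -66079 - 11394 = -77473$)
$\frac{Z}{-293558} - \frac{232053}{B} = - \frac{77473}{-293558} - \frac{232053}{-46767} = \left(-77473\right) \left(- \frac{1}{293558}\right) - - \frac{77351}{15589} = \frac{77473}{293558} + \frac{77351}{15589} = \frac{23914731455}{4576275662}$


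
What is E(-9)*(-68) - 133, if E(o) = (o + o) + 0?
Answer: 1091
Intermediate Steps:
E(o) = 2*o (E(o) = 2*o + 0 = 2*o)
E(-9)*(-68) - 133 = (2*(-9))*(-68) - 133 = -18*(-68) - 133 = 1224 - 133 = 1091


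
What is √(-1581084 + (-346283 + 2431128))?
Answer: √503761 ≈ 709.76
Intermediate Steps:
√(-1581084 + (-346283 + 2431128)) = √(-1581084 + 2084845) = √503761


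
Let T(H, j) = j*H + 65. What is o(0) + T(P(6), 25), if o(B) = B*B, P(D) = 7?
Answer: 240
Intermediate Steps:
T(H, j) = 65 + H*j (T(H, j) = H*j + 65 = 65 + H*j)
o(B) = B²
o(0) + T(P(6), 25) = 0² + (65 + 7*25) = 0 + (65 + 175) = 0 + 240 = 240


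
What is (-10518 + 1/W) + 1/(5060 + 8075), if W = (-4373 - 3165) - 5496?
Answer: -1800698323721/171201590 ≈ -10518.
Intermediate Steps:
W = -13034 (W = -7538 - 5496 = -13034)
(-10518 + 1/W) + 1/(5060 + 8075) = (-10518 + 1/(-13034)) + 1/(5060 + 8075) = (-10518 - 1/13034) + 1/13135 = -137091613/13034 + 1/13135 = -1800698323721/171201590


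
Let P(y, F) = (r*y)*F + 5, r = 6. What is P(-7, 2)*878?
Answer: -69362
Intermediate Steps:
P(y, F) = 5 + 6*F*y (P(y, F) = (6*y)*F + 5 = 6*F*y + 5 = 5 + 6*F*y)
P(-7, 2)*878 = (5 + 6*2*(-7))*878 = (5 - 84)*878 = -79*878 = -69362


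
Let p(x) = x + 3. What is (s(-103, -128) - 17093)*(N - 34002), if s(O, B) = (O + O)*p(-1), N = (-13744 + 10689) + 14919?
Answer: 387525690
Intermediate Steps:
p(x) = 3 + x
N = 11864 (N = -3055 + 14919 = 11864)
s(O, B) = 4*O (s(O, B) = (O + O)*(3 - 1) = (2*O)*2 = 4*O)
(s(-103, -128) - 17093)*(N - 34002) = (4*(-103) - 17093)*(11864 - 34002) = (-412 - 17093)*(-22138) = -17505*(-22138) = 387525690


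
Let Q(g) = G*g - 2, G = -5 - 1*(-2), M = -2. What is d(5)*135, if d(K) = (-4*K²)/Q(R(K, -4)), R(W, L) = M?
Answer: -3375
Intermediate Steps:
G = -3 (G = -5 + 2 = -3)
R(W, L) = -2
Q(g) = -2 - 3*g (Q(g) = -3*g - 2 = -2 - 3*g)
d(K) = -K² (d(K) = (-4*K²)/(-2 - 3*(-2)) = (-4*K²)/(-2 + 6) = -4*K²/4 = -4*K²*(¼) = -K²)
d(5)*135 = -1*5²*135 = -1*25*135 = -25*135 = -3375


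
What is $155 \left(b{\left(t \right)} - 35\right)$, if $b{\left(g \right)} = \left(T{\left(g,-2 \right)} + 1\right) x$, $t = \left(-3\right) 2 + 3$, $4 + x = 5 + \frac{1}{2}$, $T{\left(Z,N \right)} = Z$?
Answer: $-5890$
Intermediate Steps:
$x = \frac{3}{2}$ ($x = -4 + \left(5 + \frac{1}{2}\right) = -4 + \frac{11}{2} = \frac{3}{2} \approx 1.5$)
$t = -3$ ($t = -6 + 3 = -3$)
$b{\left(g \right)} = \frac{3}{2} + \frac{3 g}{2}$ ($b{\left(g \right)} = \left(g + 1\right) \frac{3}{2} = \left(1 + g\right) \frac{3}{2} = \frac{3}{2} + \frac{3 g}{2}$)
$155 \left(b{\left(t \right)} - 35\right) = 155 \left(\left(\frac{3}{2} + \frac{3}{2} \left(-3\right)\right) - 35\right) = 155 \left(\left(\frac{3}{2} - \frac{9}{2}\right) - 35\right) = 155 \left(-3 - 35\right) = 155 \left(-38\right) = -5890$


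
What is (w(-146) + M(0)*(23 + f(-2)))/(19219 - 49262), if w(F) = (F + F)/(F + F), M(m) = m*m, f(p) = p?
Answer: -1/30043 ≈ -3.3286e-5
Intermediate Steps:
M(m) = m²
w(F) = 1 (w(F) = (2*F)/((2*F)) = (2*F)*(1/(2*F)) = 1)
(w(-146) + M(0)*(23 + f(-2)))/(19219 - 49262) = (1 + 0²*(23 - 2))/(19219 - 49262) = (1 + 0*21)/(-30043) = (1 + 0)*(-1/30043) = 1*(-1/30043) = -1/30043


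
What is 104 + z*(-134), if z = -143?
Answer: 19266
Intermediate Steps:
104 + z*(-134) = 104 - 143*(-134) = 104 + 19162 = 19266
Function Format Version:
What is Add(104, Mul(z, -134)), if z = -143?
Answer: 19266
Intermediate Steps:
Add(104, Mul(z, -134)) = Add(104, Mul(-143, -134)) = Add(104, 19162) = 19266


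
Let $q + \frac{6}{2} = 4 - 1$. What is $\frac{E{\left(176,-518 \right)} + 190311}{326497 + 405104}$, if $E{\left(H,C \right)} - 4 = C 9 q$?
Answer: $\frac{190315}{731601} \approx 0.26013$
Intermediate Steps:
$q = 0$ ($q = -3 + \left(4 - 1\right) = -3 + 3 = 0$)
$E{\left(H,C \right)} = 4$ ($E{\left(H,C \right)} = 4 + C 9 \cdot 0 = 4 + 9 C 0 = 4 + 0 = 4$)
$\frac{E{\left(176,-518 \right)} + 190311}{326497 + 405104} = \frac{4 + 190311}{326497 + 405104} = \frac{190315}{731601}$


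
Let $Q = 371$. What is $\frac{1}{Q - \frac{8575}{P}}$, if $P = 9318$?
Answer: $\frac{9318}{3448403} \approx 0.0027021$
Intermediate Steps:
$\frac{1}{Q - \frac{8575}{P}} = \frac{1}{371 - \frac{8575}{9318}} = \frac{1}{\frac{3448403}{9318}} = \frac{9318}{3448403}$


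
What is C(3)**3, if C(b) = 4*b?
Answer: 1728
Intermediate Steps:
C(3)**3 = (4*3)**3 = 12**3 = 1728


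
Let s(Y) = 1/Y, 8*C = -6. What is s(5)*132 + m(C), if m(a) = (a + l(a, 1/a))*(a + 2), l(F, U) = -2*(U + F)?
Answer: 7361/240 ≈ 30.671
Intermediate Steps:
C = -¾ (C = (⅛)*(-6) = -¾ ≈ -0.75000)
l(F, U) = -2*F - 2*U (l(F, U) = -2*(F + U) = -2*F - 2*U)
m(a) = (2 + a)*(-a - 2/a) (m(a) = (a + (-2*a - 2/a))*(a + 2) = (a + (-2*a - 2/a))*(2 + a) = (-a - 2/a)*(2 + a) = (2 + a)*(-a - 2/a))
s(5)*132 + m(C) = 132/5 + (-2 - (-¾)² - 4/(-¾) - 2*(-¾)) = (⅕)*132 + (-2 - 1*9/16 - 4*(-4/3) + 3/2) = 132/5 + (-2 - 9/16 + 16/3 + 3/2) = 132/5 + 205/48 = 7361/240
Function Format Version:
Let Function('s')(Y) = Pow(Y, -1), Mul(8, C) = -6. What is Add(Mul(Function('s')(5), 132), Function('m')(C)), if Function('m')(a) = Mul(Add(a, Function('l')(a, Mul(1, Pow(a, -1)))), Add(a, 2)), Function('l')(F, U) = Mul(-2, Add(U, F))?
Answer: Rational(7361, 240) ≈ 30.671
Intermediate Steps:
C = Rational(-3, 4) (C = Mul(Rational(1, 8), -6) = Rational(-3, 4) ≈ -0.75000)
Function('l')(F, U) = Add(Mul(-2, F), Mul(-2, U)) (Function('l')(F, U) = Mul(-2, Add(F, U)) = Add(Mul(-2, F), Mul(-2, U)))
Function('m')(a) = Mul(Add(2, a), Add(Mul(-1, a), Mul(-2, Pow(a, -1)))) (Function('m')(a) = Mul(Add(a, Add(Mul(-2, a), Mul(-2, Mul(1, Pow(a, -1))))), Add(a, 2)) = Mul(Add(a, Add(Mul(-2, a), Mul(-2, Pow(a, -1)))), Add(2, a)) = Mul(Add(Mul(-1, a), Mul(-2, Pow(a, -1))), Add(2, a)) = Mul(Add(2, a), Add(Mul(-1, a), Mul(-2, Pow(a, -1)))))
Add(Mul(Function('s')(5), 132), Function('m')(C)) = Add(Mul(Pow(5, -1), 132), Add(-2, Mul(-1, Pow(Rational(-3, 4), 2)), Mul(-4, Pow(Rational(-3, 4), -1)), Mul(-2, Rational(-3, 4)))) = Add(Mul(Rational(1, 5), 132), Add(-2, Mul(-1, Rational(9, 16)), Mul(-4, Rational(-4, 3)), Rational(3, 2))) = Add(Rational(132, 5), Add(-2, Rational(-9, 16), Rational(16, 3), Rational(3, 2))) = Add(Rational(132, 5), Rational(205, 48)) = Rational(7361, 240)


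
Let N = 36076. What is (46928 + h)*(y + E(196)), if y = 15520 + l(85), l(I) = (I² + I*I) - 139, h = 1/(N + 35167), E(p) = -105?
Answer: 99382683277630/71243 ≈ 1.3950e+9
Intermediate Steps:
h = 1/71243 (h = 1/(36076 + 35167) = 1/71243 ≈ 1.4036e-5)
l(I) = -139 + 2*I² (l(I) = (I² + I²) - 139 = 2*I² - 139 = -139 + 2*I²)
y = 29831 (y = 15520 + (-139 + 2*85²) = 15520 + (-139 + 2*7225) = 15520 + (-139 + 14450) = 15520 + 14311 = 29831)
(46928 + h)*(y + E(196)) = (46928 + 1/71243)*(29831 - 105) = (3343291505/71243)*29726 = 99382683277630/71243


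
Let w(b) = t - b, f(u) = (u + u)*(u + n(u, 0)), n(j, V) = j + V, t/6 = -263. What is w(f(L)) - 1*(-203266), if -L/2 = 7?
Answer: 200904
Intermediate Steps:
t = -1578 (t = 6*(-263) = -1578)
n(j, V) = V + j
L = -14 (L = -2*7 = -14)
f(u) = 4*u**2 (f(u) = (u + u)*(u + (0 + u)) = (2*u)*(u + u) = (2*u)*(2*u) = 4*u**2)
w(b) = -1578 - b
w(f(L)) - 1*(-203266) = (-1578 - 4*(-14)**2) - 1*(-203266) = (-1578 - 4*196) + 203266 = (-1578 - 1*784) + 203266 = (-1578 - 784) + 203266 = -2362 + 203266 = 200904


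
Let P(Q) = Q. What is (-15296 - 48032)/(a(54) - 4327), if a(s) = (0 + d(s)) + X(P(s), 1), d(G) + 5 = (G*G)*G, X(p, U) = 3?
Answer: -63328/153135 ≈ -0.41354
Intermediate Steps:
d(G) = -5 + G³ (d(G) = -5 + (G*G)*G = -5 + G²*G = -5 + G³)
a(s) = -2 + s³ (a(s) = (0 + (-5 + s³)) + 3 = (-5 + s³) + 3 = -2 + s³)
(-15296 - 48032)/(a(54) - 4327) = (-15296 - 48032)/((-2 + 54³) - 4327) = -63328/((-2 + 157464) - 4327) = -63328/(157462 - 4327) = -63328/153135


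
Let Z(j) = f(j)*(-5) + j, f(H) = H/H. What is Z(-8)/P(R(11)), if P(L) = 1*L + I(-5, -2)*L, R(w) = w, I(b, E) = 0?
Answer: -13/11 ≈ -1.1818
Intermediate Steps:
f(H) = 1
Z(j) = -5 + j (Z(j) = 1*(-5) + j = -5 + j)
P(L) = L (P(L) = 1*L + 0*L = L + 0 = L)
Z(-8)/P(R(11)) = (-5 - 8)/11 = -13*1/11 = -13/11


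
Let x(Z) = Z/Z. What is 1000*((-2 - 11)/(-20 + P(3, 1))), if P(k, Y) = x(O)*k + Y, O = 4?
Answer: 1625/2 ≈ 812.50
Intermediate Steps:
x(Z) = 1
P(k, Y) = Y + k (P(k, Y) = 1*k + Y = k + Y = Y + k)
1000*((-2 - 11)/(-20 + P(3, 1))) = 1000*((-2 - 11)/(-20 + (1 + 3))) = 1000*(-13/(-20 + 4)) = 1000*(-13/(-16)) = 1000*(-13*(-1/16)) = 1000*(13/16) = 1625/2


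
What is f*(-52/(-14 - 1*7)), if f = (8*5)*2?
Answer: 4160/21 ≈ 198.10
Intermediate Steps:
f = 80 (f = 40*2 = 80)
f*(-52/(-14 - 1*7)) = 80*(-52/(-14 - 1*7)) = 80*(-52/(-14 - 7)) = 80*(-52/(-21)) = 80*(-52*(-1/21)) = 80*(52/21) = 4160/21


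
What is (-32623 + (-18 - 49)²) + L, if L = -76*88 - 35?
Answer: -34857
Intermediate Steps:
L = -6723 (L = -6688 - 35 = -6723)
(-32623 + (-18 - 49)²) + L = (-32623 + (-18 - 49)²) - 6723 = (-32623 + (-67)²) - 6723 = (-32623 + 4489) - 6723 = -28134 - 6723 = -34857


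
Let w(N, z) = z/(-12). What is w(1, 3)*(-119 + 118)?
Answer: ¼ ≈ 0.25000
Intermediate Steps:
w(N, z) = -z/12 (w(N, z) = z*(-1/12) = -z/12)
w(1, 3)*(-119 + 118) = (-1/12*3)*(-119 + 118) = -¼*(-1) = ¼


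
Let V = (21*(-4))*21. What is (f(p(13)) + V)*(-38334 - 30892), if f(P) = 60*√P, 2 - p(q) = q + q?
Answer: 122114664 - 8307120*I*√6 ≈ 1.2211e+8 - 2.0348e+7*I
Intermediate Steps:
V = -1764 (V = -84*21 = -1764)
p(q) = 2 - 2*q (p(q) = 2 - (q + q) = 2 - 2*q)
(f(p(13)) + V)*(-38334 - 30892) = (60*√(2 - 2*13) - 1764)*(-38334 - 30892) = (60*√(2 - 26) - 1764)*(-69226) = (60*√(-24) - 1764)*(-69226) = (60*(2*I*√6) - 1764)*(-69226) = (120*I*√6 - 1764)*(-69226) = (-1764 + 120*I*√6)*(-69226) = 122114664 - 8307120*I*√6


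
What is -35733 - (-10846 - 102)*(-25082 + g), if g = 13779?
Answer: -123780977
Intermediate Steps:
-35733 - (-10846 - 102)*(-25082 + g) = -35733 - (-10846 - 102)*(-25082 + 13779) = -35733 - (-10948)*(-11303) = -35733 - 1*123745244 = -35733 - 123745244 = -123780977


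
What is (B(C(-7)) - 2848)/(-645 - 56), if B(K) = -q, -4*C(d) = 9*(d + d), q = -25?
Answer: 2823/701 ≈ 4.0271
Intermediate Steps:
C(d) = -9*d/2 (C(d) = -9*(d + d)/4 = -9*2*d/4 = -9*d/2)
B(K) = 25 (B(K) = -1*(-25) = 25)
(B(C(-7)) - 2848)/(-645 - 56) = (25 - 2848)/(-645 - 56) = -2823/(-701) = -2823*(-1/701) = 2823/701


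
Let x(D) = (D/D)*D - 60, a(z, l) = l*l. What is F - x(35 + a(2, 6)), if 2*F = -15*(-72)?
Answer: 529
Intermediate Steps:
a(z, l) = l²
F = 540 (F = (-15*(-72))/2 = (½)*1080 = 540)
x(D) = -60 + D (x(D) = 1*D - 60 = D - 60 = -60 + D)
F - x(35 + a(2, 6)) = 540 - (-60 + (35 + 6²)) = 540 - (-60 + (35 + 36)) = 540 - (-60 + 71) = 540 - 1*11 = 540 - 11 = 529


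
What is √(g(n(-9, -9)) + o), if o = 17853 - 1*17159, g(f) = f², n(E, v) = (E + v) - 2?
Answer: √1094 ≈ 33.076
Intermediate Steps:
n(E, v) = -2 + E + v
o = 694 (o = 17853 - 17159 = 694)
√(g(n(-9, -9)) + o) = √((-2 - 9 - 9)² + 694) = √((-20)² + 694) = √(400 + 694) = √1094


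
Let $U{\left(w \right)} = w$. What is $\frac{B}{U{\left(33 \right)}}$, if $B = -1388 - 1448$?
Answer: $- \frac{2836}{33} \approx -85.939$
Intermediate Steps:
$B = -2836$
$\frac{B}{U{\left(33 \right)}} = - \frac{2836}{33}$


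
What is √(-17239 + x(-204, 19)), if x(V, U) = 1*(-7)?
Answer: I*√17246 ≈ 131.32*I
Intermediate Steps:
x(V, U) = -7
√(-17239 + x(-204, 19)) = √(-17239 - 7) = √(-17246) = I*√17246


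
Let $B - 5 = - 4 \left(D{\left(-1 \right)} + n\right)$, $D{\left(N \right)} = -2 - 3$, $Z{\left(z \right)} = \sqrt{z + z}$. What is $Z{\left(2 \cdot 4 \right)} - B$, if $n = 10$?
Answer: $19$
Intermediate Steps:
$Z{\left(z \right)} = \sqrt{2} \sqrt{z}$ ($Z{\left(z \right)} = \sqrt{2 z} = \sqrt{2} \sqrt{z}$)
$D{\left(N \right)} = -5$ ($D{\left(N \right)} = -2 - 3 = -5$)
$B = -15$ ($B = 5 - 4 \left(-5 + 10\right) = 5 - 20 = -15$)
$Z{\left(2 \cdot 4 \right)} - B = \sqrt{2} \sqrt{2 \cdot 4} - -15 = \sqrt{2} \sqrt{8} + 15 = \sqrt{2} \cdot 2 \sqrt{2} + 15 = 4 + 15 = 19$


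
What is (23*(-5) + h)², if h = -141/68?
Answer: 63377521/4624 ≈ 13706.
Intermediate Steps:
h = -141/68 (h = -141*1/68 = -141/68 ≈ -2.0735)
(23*(-5) + h)² = (23*(-5) - 141/68)² = (-115 - 141/68)² = (-7961/68)² = 63377521/4624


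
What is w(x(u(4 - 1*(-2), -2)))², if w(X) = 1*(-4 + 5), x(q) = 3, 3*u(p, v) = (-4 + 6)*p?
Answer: 1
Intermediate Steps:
u(p, v) = 2*p/3 (u(p, v) = ((-4 + 6)*p)/3 = (2*p)/3 = 2*p/3)
w(X) = 1 (w(X) = 1*1 = 1)
w(x(u(4 - 1*(-2), -2)))² = 1² = 1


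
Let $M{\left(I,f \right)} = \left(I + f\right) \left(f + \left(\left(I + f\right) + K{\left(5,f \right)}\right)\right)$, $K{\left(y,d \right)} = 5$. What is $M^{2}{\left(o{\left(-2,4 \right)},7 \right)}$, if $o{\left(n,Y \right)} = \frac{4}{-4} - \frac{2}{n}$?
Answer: $17689$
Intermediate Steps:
$o{\left(n,Y \right)} = -1 - \frac{2}{n}$ ($o{\left(n,Y \right)} = 4 \left(- \frac{1}{4}\right) - \frac{2}{n} = -1 - \frac{2}{n}$)
$M{\left(I,f \right)} = \left(I + f\right) \left(5 + I + 2 f\right)$ ($M{\left(I,f \right)} = \left(I + f\right) \left(f + \left(\left(I + f\right) + 5\right)\right) = \left(I + f\right) \left(f + \left(5 + I + f\right)\right) = \left(I + f\right) \left(5 + I + 2 f\right)$)
$M^{2}{\left(o{\left(-2,4 \right)},7 \right)} = \left(\left(\frac{-2 - -2}{-2}\right)^{2} + 2 \cdot 7^{2} + 5 \frac{-2 - -2}{-2} + 5 \cdot 7 + 3 \frac{-2 - -2}{-2} \cdot 7\right)^{2} = \left(\left(- \frac{-2 + 2}{2}\right)^{2} + 2 \cdot 49 + 5 \left(- \frac{-2 + 2}{2}\right) + 35 + 3 \left(- \frac{-2 + 2}{2}\right) 7\right)^{2} = \left(\left(\left(- \frac{1}{2}\right) 0\right)^{2} + 98 + 5 \left(\left(- \frac{1}{2}\right) 0\right) + 35 + 3 \left(\left(- \frac{1}{2}\right) 0\right) 7\right)^{2} = \left(0^{2} + 98 + 5 \cdot 0 + 35 + 3 \cdot 0 \cdot 7\right)^{2} = \left(0 + 98 + 0 + 35 + 0\right)^{2} = 133^{2} = 17689$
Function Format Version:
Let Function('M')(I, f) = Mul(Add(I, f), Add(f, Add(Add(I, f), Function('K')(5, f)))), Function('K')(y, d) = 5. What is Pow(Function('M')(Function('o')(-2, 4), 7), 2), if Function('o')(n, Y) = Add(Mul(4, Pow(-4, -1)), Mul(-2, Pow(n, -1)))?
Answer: 17689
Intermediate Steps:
Function('o')(n, Y) = Add(-1, Mul(-2, Pow(n, -1))) (Function('o')(n, Y) = Add(Mul(4, Rational(-1, 4)), Mul(-2, Pow(n, -1))) = Add(-1, Mul(-2, Pow(n, -1))))
Function('M')(I, f) = Mul(Add(I, f), Add(5, I, Mul(2, f))) (Function('M')(I, f) = Mul(Add(I, f), Add(f, Add(Add(I, f), 5))) = Mul(Add(I, f), Add(f, Add(5, I, f))) = Mul(Add(I, f), Add(5, I, Mul(2, f))))
Pow(Function('M')(Function('o')(-2, 4), 7), 2) = Pow(Add(Pow(Mul(Pow(-2, -1), Add(-2, Mul(-1, -2))), 2), Mul(2, Pow(7, 2)), Mul(5, Mul(Pow(-2, -1), Add(-2, Mul(-1, -2)))), Mul(5, 7), Mul(3, Mul(Pow(-2, -1), Add(-2, Mul(-1, -2))), 7)), 2) = Pow(Add(Pow(Mul(Rational(-1, 2), Add(-2, 2)), 2), Mul(2, 49), Mul(5, Mul(Rational(-1, 2), Add(-2, 2))), 35, Mul(3, Mul(Rational(-1, 2), Add(-2, 2)), 7)), 2) = Pow(Add(Pow(Mul(Rational(-1, 2), 0), 2), 98, Mul(5, Mul(Rational(-1, 2), 0)), 35, Mul(3, Mul(Rational(-1, 2), 0), 7)), 2) = Pow(Add(Pow(0, 2), 98, Mul(5, 0), 35, Mul(3, 0, 7)), 2) = Pow(Add(0, 98, 0, 35, 0), 2) = Pow(133, 2) = 17689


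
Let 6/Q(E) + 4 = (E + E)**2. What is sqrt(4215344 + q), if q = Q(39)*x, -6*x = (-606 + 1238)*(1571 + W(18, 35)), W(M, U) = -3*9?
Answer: sqrt(38042031135)/95 ≈ 2053.1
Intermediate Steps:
W(M, U) = -27
Q(E) = 6/(-4 + 4*E**2) (Q(E) = 6/(-4 + (E + E)**2) = 6/(-4 + (2*E)**2) = 6/(-4 + 4*E**2))
x = -487904/3 (x = -(-606 + 1238)*(1571 - 27)/6 = -316*1544/3 = -1/6*975808 = -487904/3 ≈ -1.6263e+5)
q = -15247/95 (q = (3/(2*(-1 + 39**2)))*(-487904/3) = (3/(2*(-1 + 1521)))*(-487904/3) = ((3/2)/1520)*(-487904/3) = ((3/2)*(1/1520))*(-487904/3) = (3/3040)*(-487904/3) = -15247/95 ≈ -160.49)
sqrt(4215344 + q) = sqrt(4215344 - 15247/95) = sqrt(400442433/95) = sqrt(38042031135)/95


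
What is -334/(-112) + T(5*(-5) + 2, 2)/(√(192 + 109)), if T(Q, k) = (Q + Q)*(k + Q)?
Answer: 167/56 + 138*√301/43 ≈ 58.661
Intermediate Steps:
T(Q, k) = 2*Q*(Q + k) (T(Q, k) = (2*Q)*(Q + k) = 2*Q*(Q + k))
-334/(-112) + T(5*(-5) + 2, 2)/(√(192 + 109)) = -334/(-112) + (2*(5*(-5) + 2)*((5*(-5) + 2) + 2))/(√(192 + 109)) = -334*(-1/112) + (2*(-25 + 2)*((-25 + 2) + 2))/(√301) = 167/56 + (2*(-23)*(-23 + 2))*(√301/301) = 167/56 + (2*(-23)*(-21))*(√301/301) = 167/56 + 966*(√301/301) = 167/56 + 138*√301/43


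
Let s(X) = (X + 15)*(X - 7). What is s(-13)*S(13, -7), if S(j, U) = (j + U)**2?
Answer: -1440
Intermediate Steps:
S(j, U) = (U + j)**2
s(X) = (-7 + X)*(15 + X) (s(X) = (15 + X)*(-7 + X) = (-7 + X)*(15 + X))
s(-13)*S(13, -7) = (-105 + (-13)**2 + 8*(-13))*(-7 + 13)**2 = (-105 + 169 - 104)*6**2 = -40*36 = -1440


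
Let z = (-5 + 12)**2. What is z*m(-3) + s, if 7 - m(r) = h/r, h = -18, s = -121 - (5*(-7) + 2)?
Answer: -39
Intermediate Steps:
s = -88 (s = -121 - (-35 + 2) = -121 - 1*(-33) = -121 + 33 = -88)
z = 49 (z = 7**2 = 49)
m(r) = 7 + 18/r (m(r) = 7 - (-18)/r = 7 + 18/r)
z*m(-3) + s = 49*(7 + 18/(-3)) - 88 = 49*(7 + 18*(-1/3)) - 88 = 49*(7 - 6) - 88 = 49*1 - 88 = 49 - 88 = -39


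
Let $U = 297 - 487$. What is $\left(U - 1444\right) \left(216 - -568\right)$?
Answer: $-1281056$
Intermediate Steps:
$U = -190$
$\left(U - 1444\right) \left(216 - -568\right) = \left(-190 - 1444\right) \left(216 - -568\right) = - 1634 \left(216 + 568\right) = \left(-1634\right) 784 = -1281056$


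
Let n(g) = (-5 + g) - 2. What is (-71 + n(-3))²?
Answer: 6561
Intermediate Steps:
n(g) = -7 + g
(-71 + n(-3))² = (-71 + (-7 - 3))² = (-71 - 10)² = (-81)² = 6561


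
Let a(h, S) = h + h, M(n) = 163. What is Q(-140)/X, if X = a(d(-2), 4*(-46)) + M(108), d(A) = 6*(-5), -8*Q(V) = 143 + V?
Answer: -3/824 ≈ -0.0036408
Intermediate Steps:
Q(V) = -143/8 - V/8 (Q(V) = -(143 + V)/8 = -143/8 - V/8)
d(A) = -30
a(h, S) = 2*h
X = 103 (X = 2*(-30) + 163 = -60 + 163 = 103)
Q(-140)/X = (-143/8 - ⅛*(-140))/103 = (-143/8 + 35/2)*(1/103) = -3/8*1/103 = -3/824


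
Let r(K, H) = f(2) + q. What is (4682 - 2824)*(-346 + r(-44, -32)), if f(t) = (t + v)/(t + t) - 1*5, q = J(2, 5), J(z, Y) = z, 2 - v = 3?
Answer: -1295955/2 ≈ -6.4798e+5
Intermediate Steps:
v = -1 (v = 2 - 1*3 = 2 - 3 = -1)
q = 2
f(t) = -5 + (-1 + t)/(2*t) (f(t) = (t - 1)/(t + t) - 1*5 = (-1 + t)/((2*t)) - 5 = (-1 + t)*(1/(2*t)) - 5 = (-1 + t)/(2*t) - 5 = -5 + (-1 + t)/(2*t))
r(K, H) = -11/4 (r(K, H) = (½)*(-1 - 9*2)/2 + 2 = (½)*(½)*(-1 - 18) + 2 = (½)*(½)*(-19) + 2 = -19/4 + 2 = -11/4)
(4682 - 2824)*(-346 + r(-44, -32)) = (4682 - 2824)*(-346 - 11/4) = 1858*(-1395/4) = -1295955/2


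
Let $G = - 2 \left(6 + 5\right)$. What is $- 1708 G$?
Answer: $37576$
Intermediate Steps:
$G = -22$ ($G = \left(-2\right) 11 = -22$)
$- 1708 G = \left(-1708\right) \left(-22\right) = 37576$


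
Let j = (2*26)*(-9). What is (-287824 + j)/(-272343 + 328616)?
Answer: -288292/56273 ≈ -5.1231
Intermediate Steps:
j = -468 (j = 52*(-9) = -468)
(-287824 + j)/(-272343 + 328616) = (-287824 - 468)/(-272343 + 328616) = -288292/56273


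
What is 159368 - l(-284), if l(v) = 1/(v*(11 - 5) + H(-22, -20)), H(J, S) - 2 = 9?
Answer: 269810025/1693 ≈ 1.5937e+5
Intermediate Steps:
H(J, S) = 11 (H(J, S) = 2 + 9 = 11)
l(v) = 1/(11 + 6*v) (l(v) = 1/(v*(11 - 5) + 11) = 1/(v*6 + 11) = 1/(6*v + 11) = 1/(11 + 6*v))
159368 - l(-284) = 159368 - 1/(11 + 6*(-284)) = 159368 - 1/(11 - 1704) = 159368 - 1/(-1693) = 159368 - 1*(-1/1693) = 159368 + 1/1693 = 269810025/1693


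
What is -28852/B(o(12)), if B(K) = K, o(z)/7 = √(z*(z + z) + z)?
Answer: -14426*√3/105 ≈ -237.97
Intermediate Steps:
o(z) = 7*√(z + 2*z²) (o(z) = 7*√(z*(z + z) + z) = 7*√(z*(2*z) + z) = 7*√(2*z² + z) = 7*√(z + 2*z²))
-28852/B(o(12)) = -28852*√3/(42*√(1 + 2*12)) = -28852*√3/(42*√(1 + 24)) = -28852*√3/210 = -14426*√3/105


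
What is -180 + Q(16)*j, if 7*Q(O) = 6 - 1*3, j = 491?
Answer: 213/7 ≈ 30.429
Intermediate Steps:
Q(O) = 3/7 (Q(O) = (6 - 1*3)/7 = (6 - 3)/7 = (⅐)*3 = 3/7)
-180 + Q(16)*j = -180 + (3/7)*491 = -180 + 1473/7 = 213/7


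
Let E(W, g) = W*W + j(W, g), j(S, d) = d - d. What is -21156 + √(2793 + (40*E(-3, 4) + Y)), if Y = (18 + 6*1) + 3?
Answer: -21156 + 2*√795 ≈ -21100.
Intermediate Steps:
j(S, d) = 0
E(W, g) = W² (E(W, g) = W*W + 0 = W² + 0 = W²)
Y = 27 (Y = (18 + 6) + 3 = 24 + 3 = 27)
-21156 + √(2793 + (40*E(-3, 4) + Y)) = -21156 + √(2793 + (40*(-3)² + 27)) = -21156 + √(2793 + (40*9 + 27)) = -21156 + √(2793 + (360 + 27)) = -21156 + √(2793 + 387) = -21156 + √3180 = -21156 + 2*√795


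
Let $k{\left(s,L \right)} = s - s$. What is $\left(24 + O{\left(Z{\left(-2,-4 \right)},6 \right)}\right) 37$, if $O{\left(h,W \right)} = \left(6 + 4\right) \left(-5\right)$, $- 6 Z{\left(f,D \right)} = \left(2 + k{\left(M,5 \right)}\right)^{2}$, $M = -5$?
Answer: $-962$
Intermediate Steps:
$k{\left(s,L \right)} = 0$
$Z{\left(f,D \right)} = - \frac{2}{3}$ ($Z{\left(f,D \right)} = - \frac{\left(2 + 0\right)^{2}}{6} = - \frac{2^{2}}{6} = \left(- \frac{1}{6}\right) 4 = - \frac{2}{3}$)
$O{\left(h,W \right)} = -50$ ($O{\left(h,W \right)} = 10 \left(-5\right) = -50$)
$\left(24 + O{\left(Z{\left(-2,-4 \right)},6 \right)}\right) 37 = \left(24 - 50\right) 37 = \left(-26\right) 37 = -962$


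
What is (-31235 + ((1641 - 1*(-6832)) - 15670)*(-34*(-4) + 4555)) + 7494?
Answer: -33784868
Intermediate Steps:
(-31235 + ((1641 - 1*(-6832)) - 15670)*(-34*(-4) + 4555)) + 7494 = (-31235 + ((1641 + 6832) - 15670)*(136 + 4555)) + 7494 = (-31235 + (8473 - 15670)*4691) + 7494 = (-31235 - 7197*4691) + 7494 = (-31235 - 33761127) + 7494 = -33792362 + 7494 = -33784868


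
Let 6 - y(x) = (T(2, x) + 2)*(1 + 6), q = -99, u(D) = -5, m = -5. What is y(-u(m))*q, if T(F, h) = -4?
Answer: -1980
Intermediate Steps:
y(x) = 20 (y(x) = 6 - (-4 + 2)*(1 + 6) = 6 - (-2)*7 = 6 - 1*(-14) = 6 + 14 = 20)
y(-u(m))*q = 20*(-99) = -1980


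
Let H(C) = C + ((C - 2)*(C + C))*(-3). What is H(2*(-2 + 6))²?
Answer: 78400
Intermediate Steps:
H(C) = C - 6*C*(-2 + C) (H(C) = C + ((-2 + C)*(2*C))*(-3) = C + (2*C*(-2 + C))*(-3) = C - 6*C*(-2 + C))
H(2*(-2 + 6))² = ((2*(-2 + 6))*(13 - 12*(-2 + 6)))² = ((2*4)*(13 - 12*4))² = (8*(13 - 6*8))² = (8*(13 - 48))² = (8*(-35))² = (-280)² = 78400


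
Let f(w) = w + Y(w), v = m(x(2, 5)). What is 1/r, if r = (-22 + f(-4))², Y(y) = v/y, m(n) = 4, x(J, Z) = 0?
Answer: 1/729 ≈ 0.0013717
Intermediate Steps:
v = 4
Y(y) = 4/y
f(w) = w + 4/w
r = 729 (r = (-22 + (-4 + 4/(-4)))² = (-22 + (-4 + 4*(-¼)))² = (-22 + (-4 - 1))² = (-22 - 5)² = (-27)² = 729)
1/r = 1/729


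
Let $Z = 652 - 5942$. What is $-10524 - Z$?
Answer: $-5234$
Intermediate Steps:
$Z = -5290$ ($Z = 652 - 5942 = -5290$)
$-10524 - Z = -10524 - -5290 = -10524 + 5290 = -5234$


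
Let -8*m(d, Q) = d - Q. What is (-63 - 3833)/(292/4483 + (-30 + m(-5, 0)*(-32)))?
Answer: 8732884/111929 ≈ 78.022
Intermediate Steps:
m(d, Q) = -d/8 + Q/8 (m(d, Q) = -(d - Q)/8 = -d/8 + Q/8)
(-63 - 3833)/(292/4483 + (-30 + m(-5, 0)*(-32))) = (-63 - 3833)/(292/4483 + (-30 + (-⅛*(-5) + (⅛)*0)*(-32))) = -3896/(292*(1/4483) + (-30 + (5/8 + 0)*(-32))) = -3896/(292/4483 + (-30 + (5/8)*(-32))) = -3896/(292/4483 + (-30 - 20)) = -3896/(292/4483 - 50) = -3896/(-223858/4483) = -3896*(-4483/223858) = 8732884/111929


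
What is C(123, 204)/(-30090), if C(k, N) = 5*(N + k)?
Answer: -109/2006 ≈ -0.054337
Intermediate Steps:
C(k, N) = 5*N + 5*k
C(123, 204)/(-30090) = (5*204 + 5*123)/(-30090) = (1020 + 615)*(-1/30090) = 1635*(-1/30090) = -109/2006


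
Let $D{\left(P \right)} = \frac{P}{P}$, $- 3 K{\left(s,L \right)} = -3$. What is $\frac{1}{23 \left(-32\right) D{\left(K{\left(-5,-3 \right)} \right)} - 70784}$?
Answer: $- \frac{1}{71520} \approx -1.3982 \cdot 10^{-5}$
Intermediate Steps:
$K{\left(s,L \right)} = 1$ ($K{\left(s,L \right)} = \left(- \frac{1}{3}\right) \left(-3\right) = 1$)
$D{\left(P \right)} = 1$
$\frac{1}{23 \left(-32\right) D{\left(K{\left(-5,-3 \right)} \right)} - 70784} = \frac{1}{23 \left(-32\right) 1 - 70784} = \frac{1}{\left(-736\right) 1 - 70784} = \frac{1}{-736 - 70784} = \frac{1}{-71520} = - \frac{1}{71520}$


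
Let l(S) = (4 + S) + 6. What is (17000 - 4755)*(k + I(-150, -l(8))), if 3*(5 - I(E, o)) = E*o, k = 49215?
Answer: 591678400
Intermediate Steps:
l(S) = 10 + S
I(E, o) = 5 - E*o/3
(17000 - 4755)*(k + I(-150, -l(8))) = (17000 - 4755)*(49215 + (5 - ⅓*(-150)*(-(10 + 8)))) = 12245*(49215 + (5 - ⅓*(-150)*(-1*18))) = 12245*(49215 + (5 - ⅓*(-150)*(-18))) = 12245*(49215 + (5 - 900)) = 12245*(49215 - 895) = 12245*48320 = 591678400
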